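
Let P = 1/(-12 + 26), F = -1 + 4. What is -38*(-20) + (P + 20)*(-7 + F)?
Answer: 4758/7 ≈ 679.71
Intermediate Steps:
F = 3
P = 1/14 ≈ 0.071429
-38*(-20) + (P + 20)*(-7 + F) = -38*(-20) + (1/14 + 20)*(-7 + 3) = 760 + (281/14)*(-4) = 760 - 562/7 = 4758/7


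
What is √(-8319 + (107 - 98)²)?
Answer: I*√8238 ≈ 90.763*I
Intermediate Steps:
√(-8319 + (107 - 98)²) = √(-8319 + 9²) = √(-8319 + 81) = √(-8238) = I*√8238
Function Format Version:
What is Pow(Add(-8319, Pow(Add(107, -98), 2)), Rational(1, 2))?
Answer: Mul(I, Pow(8238, Rational(1, 2))) ≈ Mul(90.763, I)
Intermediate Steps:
Pow(Add(-8319, Pow(Add(107, -98), 2)), Rational(1, 2)) = Pow(Add(-8319, Pow(9, 2)), Rational(1, 2)) = Pow(Add(-8319, 81), Rational(1, 2)) = Pow(-8238, Rational(1, 2)) = Mul(I, Pow(8238, Rational(1, 2)))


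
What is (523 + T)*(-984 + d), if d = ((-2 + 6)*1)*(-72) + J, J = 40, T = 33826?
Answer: -42317968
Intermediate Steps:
d = -248 (d = ((-2 + 6)*1)*(-72) + 40 = (4*1)*(-72) + 40 = 4*(-72) + 40 = -288 + 40 = -248)
(523 + T)*(-984 + d) = (523 + 33826)*(-984 - 248) = 34349*(-1232) = -42317968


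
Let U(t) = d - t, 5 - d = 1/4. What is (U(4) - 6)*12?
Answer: -63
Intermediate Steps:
d = 19/4 (d = 5 - 1/4 = 5 - 1*¼ = 5 - ¼ = 19/4 ≈ 4.7500)
U(t) = 19/4 - t
(U(4) - 6)*12 = ((19/4 - 1*4) - 6)*12 = ((19/4 - 4) - 6)*12 = (¾ - 6)*12 = -21/4*12 = -63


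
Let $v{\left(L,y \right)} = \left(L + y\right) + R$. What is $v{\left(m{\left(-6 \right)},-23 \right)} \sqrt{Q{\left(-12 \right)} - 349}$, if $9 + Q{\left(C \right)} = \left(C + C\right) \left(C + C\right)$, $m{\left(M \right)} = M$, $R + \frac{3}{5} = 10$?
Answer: $- \frac{98 \sqrt{218}}{5} \approx -289.39$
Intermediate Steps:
$R = \frac{47}{5}$ ($R = - \frac{3}{5} + 10 = \frac{47}{5} \approx 9.4$)
$v{\left(L,y \right)} = \frac{47}{5} + L + y$ ($v{\left(L,y \right)} = \left(L + y\right) + \frac{47}{5} = \frac{47}{5} + L + y$)
$Q{\left(C \right)} = -9 + 4 C^{2}$ ($Q{\left(C \right)} = -9 + \left(C + C\right) \left(C + C\right) = -9 + 2 C 2 C = -9 + 4 C^{2}$)
$v{\left(m{\left(-6 \right)},-23 \right)} \sqrt{Q{\left(-12 \right)} - 349} = \left(\frac{47}{5} - 6 - 23\right) \sqrt{\left(-9 + 4 \left(-12\right)^{2}\right) - 349} = - \frac{98 \sqrt{\left(-9 + 4 \cdot 144\right) - 349}}{5} = - \frac{98 \sqrt{\left(-9 + 576\right) - 349}}{5} = - \frac{98 \sqrt{567 - 349}}{5} = - \frac{98 \sqrt{218}}{5}$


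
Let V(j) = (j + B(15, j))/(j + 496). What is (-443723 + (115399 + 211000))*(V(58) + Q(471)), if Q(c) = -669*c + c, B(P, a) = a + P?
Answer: 10225008401022/277 ≈ 3.6913e+10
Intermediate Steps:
B(P, a) = P + a
Q(c) = -668*c
V(j) = (15 + 2*j)/(496 + j) (V(j) = (j + (15 + j))/(j + 496) = (15 + 2*j)/(496 + j))
(-443723 + (115399 + 211000))*(V(58) + Q(471)) = (-443723 + (115399 + 211000))*((15 + 2*58)/(496 + 58) - 668*471) = (-443723 + 326399)*((15 + 116)/554 - 314628) = -117324*((1/554)*131 - 314628) = -117324*(131/554 - 314628) = -117324*(-174303781/554) = 10225008401022/277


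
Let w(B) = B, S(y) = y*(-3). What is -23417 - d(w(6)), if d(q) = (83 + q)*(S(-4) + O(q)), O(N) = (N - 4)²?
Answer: -24841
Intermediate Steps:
S(y) = -3*y
O(N) = (-4 + N)²
d(q) = (12 + (-4 + q)²)*(83 + q) (d(q) = (83 + q)*(-3*(-4) + (-4 + q)²) = (83 + q)*(12 + (-4 + q)²) = (12 + (-4 + q)²)*(83 + q))
-23417 - d(w(6)) = -23417 - (2324 + 6³ - 636*6 + 75*6²) = -23417 - (2324 + 216 - 3816 + 75*36) = -23417 - (2324 + 216 - 3816 + 2700) = -23417 - 1*1424 = -23417 - 1424 = -24841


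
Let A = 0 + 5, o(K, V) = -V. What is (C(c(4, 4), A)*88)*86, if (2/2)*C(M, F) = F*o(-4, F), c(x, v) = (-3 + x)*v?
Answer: -189200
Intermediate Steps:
c(x, v) = v*(-3 + x)
A = 5
C(M, F) = -F**2 (C(M, F) = F*(-F) = -F**2)
(C(c(4, 4), A)*88)*86 = (-1*5**2*88)*86 = (-1*25*88)*86 = -25*88*86 = -2200*86 = -189200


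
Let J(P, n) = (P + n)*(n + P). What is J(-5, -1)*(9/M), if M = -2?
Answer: -162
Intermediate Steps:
J(P, n) = (P + n)² (J(P, n) = (P + n)*(P + n) = (P + n)²)
J(-5, -1)*(9/M) = (-5 - 1)²*(9/(-2)) = (-6)²*(9*(-½)) = 36*(-9/2) = -162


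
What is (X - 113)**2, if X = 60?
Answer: 2809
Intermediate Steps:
(X - 113)**2 = (60 - 113)**2 = (-53)**2 = 2809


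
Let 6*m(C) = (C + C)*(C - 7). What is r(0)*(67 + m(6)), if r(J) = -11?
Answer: -715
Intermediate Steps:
m(C) = C*(-7 + C)/3 (m(C) = ((C + C)*(C - 7))/6 = ((2*C)*(-7 + C))/6 = (2*C*(-7 + C))/6 = C*(-7 + C)/3)
r(0)*(67 + m(6)) = -11*(67 + (1/3)*6*(-7 + 6)) = -11*(67 + (1/3)*6*(-1)) = -11*(67 - 2) = -11*65 = -715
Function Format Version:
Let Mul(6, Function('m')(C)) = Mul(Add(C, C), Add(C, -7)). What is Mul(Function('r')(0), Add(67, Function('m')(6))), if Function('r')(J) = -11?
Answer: -715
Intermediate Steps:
Function('m')(C) = Mul(Rational(1, 3), C, Add(-7, C)) (Function('m')(C) = Mul(Rational(1, 6), Mul(Add(C, C), Add(C, -7))) = Mul(Rational(1, 6), Mul(Mul(2, C), Add(-7, C))) = Mul(Rational(1, 6), Mul(2, C, Add(-7, C))) = Mul(Rational(1, 3), C, Add(-7, C)))
Mul(Function('r')(0), Add(67, Function('m')(6))) = Mul(-11, Add(67, Mul(Rational(1, 3), 6, Add(-7, 6)))) = Mul(-11, Add(67, Mul(Rational(1, 3), 6, -1))) = Mul(-11, Add(67, -2)) = Mul(-11, 65) = -715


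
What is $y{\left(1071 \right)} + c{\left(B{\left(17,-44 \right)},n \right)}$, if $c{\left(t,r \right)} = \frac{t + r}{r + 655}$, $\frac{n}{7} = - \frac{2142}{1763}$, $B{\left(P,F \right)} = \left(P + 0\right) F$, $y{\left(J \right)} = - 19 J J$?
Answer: $- \frac{24839918618327}{1139771} \approx -2.1794 \cdot 10^{7}$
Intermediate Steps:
$y{\left(J \right)} = - 19 J^{2}$
$B{\left(P,F \right)} = F P$ ($B{\left(P,F \right)} = P F = F P$)
$n = - \frac{14994}{1763}$ ($n = 7 \left(- \frac{2142}{1763}\right) = - \frac{14994}{1763} \approx -8.5048$)
$c{\left(t,r \right)} = \frac{r + t}{655 + r}$
$y{\left(1071 \right)} + c{\left(B{\left(17,-44 \right)},n \right)} = - 19 \cdot 1071^{2} + \frac{- \frac{14994}{1763} - 748}{655 - \frac{14994}{1763}} = \left(-19\right) 1147041 + \frac{- \frac{14994}{1763} - 748}{\frac{1139771}{1763}} = -21793779 + \frac{1763}{1139771} \left(- \frac{1333718}{1763}\right) = -21793779 - \frac{1333718}{1139771} = - \frac{24839918618327}{1139771}$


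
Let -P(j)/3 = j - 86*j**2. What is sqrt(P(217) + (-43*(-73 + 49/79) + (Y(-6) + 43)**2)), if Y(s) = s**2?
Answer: sqrt(75875983078)/79 ≈ 3486.8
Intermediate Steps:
P(j) = -3*j + 258*j**2 (P(j) = -3*(j - 86*j**2) = -3*j + 258*j**2)
sqrt(P(217) + (-43*(-73 + 49/79) + (Y(-6) + 43)**2)) = sqrt(3*217*(-1 + 86*217) + (-43*(-73 + 49/79) + ((-6)**2 + 43)**2)) = sqrt(3*217*(-1 + 18662) + (-43*(-73 + 49*(1/79)) + (36 + 43)**2)) = sqrt(3*217*18661 + (-43*(-73 + 49/79) + 79**2)) = sqrt(12148311 + (-43*(-5718/79) + 6241)) = sqrt(12148311 + (245874/79 + 6241)) = sqrt(12148311 + 738913/79) = sqrt(960455482/79) = sqrt(75875983078)/79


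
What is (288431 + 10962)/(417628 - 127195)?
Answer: 299393/290433 ≈ 1.0308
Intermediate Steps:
(288431 + 10962)/(417628 - 127195) = 299393/290433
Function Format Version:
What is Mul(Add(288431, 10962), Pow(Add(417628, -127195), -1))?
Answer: Rational(299393, 290433) ≈ 1.0308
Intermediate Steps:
Mul(Add(288431, 10962), Pow(Add(417628, -127195), -1)) = Mul(299393, Pow(290433, -1)) = Mul(299393, Rational(1, 290433)) = Rational(299393, 290433)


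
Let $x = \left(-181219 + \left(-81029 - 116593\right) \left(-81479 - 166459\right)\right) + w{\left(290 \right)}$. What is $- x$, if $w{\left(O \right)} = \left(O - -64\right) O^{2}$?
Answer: $-49027593617$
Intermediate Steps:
$w{\left(O \right)} = O^{2} \left(64 + O\right)$ ($w{\left(O \right)} = \left(O + 64\right) O^{2} = \left(64 + O\right) O^{2} = O^{2} \left(64 + O\right)$)
$x = 49027593617$ ($x = \left(-181219 + \left(-81029 - 116593\right) \left(-81479 - 166459\right)\right) + 290^{2} \left(64 + 290\right) = \left(-181219 - -48998003436\right) + 84100 \cdot 354 = \left(-181219 + 48998003436\right) + 29771400 = 48997822217 + 29771400 = 49027593617$)
$- x = \left(-1\right) 49027593617 = -49027593617$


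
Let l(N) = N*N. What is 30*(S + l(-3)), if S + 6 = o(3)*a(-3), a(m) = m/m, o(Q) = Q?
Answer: 180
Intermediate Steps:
l(N) = N²
a(m) = 1
S = -3 (S = -6 + 3*1 = -6 + 3 = -3)
30*(S + l(-3)) = 30*(-3 + (-3)²) = 30*(-3 + 9) = 30*6 = 180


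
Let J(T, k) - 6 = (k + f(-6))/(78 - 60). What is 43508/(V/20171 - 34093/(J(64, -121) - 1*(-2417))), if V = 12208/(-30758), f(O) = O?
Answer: -41923357727498026/13597711412351 ≈ -3083.1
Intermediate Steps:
V = -872/2197 (V = 12208*(-1/30758) = -872/2197 ≈ -0.39690)
J(T, k) = 17/3 + k/18 (J(T, k) = 6 + (k - 6)/(78 - 60) = 6 + (-6 + k)/18 = 6 + (-6 + k)*(1/18) = 6 + (-⅓ + k/18) = 17/3 + k/18)
43508/(V/20171 - 34093/(J(64, -121) - 1*(-2417))) = 43508/(-872/2197/20171 - 34093/((17/3 + (1/18)*(-121)) - 1*(-2417))) = 43508/(-872/2197*1/20171 - 34093/((17/3 - 121/18) + 2417)) = 43508/(-872/44315687 - 34093/(-19/18 + 2417)) = 43508/(-872/44315687 - 34093/43487/18) = 43508/(-872/44315687 - 34093*18/43487) = 43508/(-872/44315687 - 613674/43487) = 43508/(-27195422824702/1927156280569) = 43508*(-1927156280569/27195422824702) = -41923357727498026/13597711412351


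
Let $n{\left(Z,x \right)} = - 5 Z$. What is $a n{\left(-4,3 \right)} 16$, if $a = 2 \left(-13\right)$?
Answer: $-8320$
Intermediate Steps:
$a = -26$
$a n{\left(-4,3 \right)} 16 = - 26 \left(\left(-5\right) \left(-4\right)\right) 16 = \left(-26\right) 20 \cdot 16 = \left(-520\right) 16 = -8320$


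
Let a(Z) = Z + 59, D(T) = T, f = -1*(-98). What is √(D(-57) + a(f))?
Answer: 10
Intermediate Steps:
f = 98
a(Z) = 59 + Z
√(D(-57) + a(f)) = √(-57 + (59 + 98)) = √(-57 + 157) = √100 = 10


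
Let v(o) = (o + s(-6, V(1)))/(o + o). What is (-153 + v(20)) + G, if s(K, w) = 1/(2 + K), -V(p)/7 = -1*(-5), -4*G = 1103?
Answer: -68521/160 ≈ -428.26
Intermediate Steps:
G = -1103/4 (G = -¼*1103 = -1103/4 ≈ -275.75)
V(p) = -35 (V(p) = -(-7)*(-5) = -7*5 = -35)
v(o) = (-¼ + o)/(2*o) (v(o) = (o + 1/(2 - 6))/(o + o) = (o + 1/(-4))/((2*o)) = (o - ¼)*(1/(2*o)) = (-¼ + o)*(1/(2*o)) = (-¼ + o)/(2*o))
(-153 + v(20)) + G = (-153 + (⅛)*(-1 + 4*20)/20) - 1103/4 = (-153 + (⅛)*(1/20)*(-1 + 80)) - 1103/4 = (-153 + (⅛)*(1/20)*79) - 1103/4 = (-153 + 79/160) - 1103/4 = -24401/160 - 1103/4 = -68521/160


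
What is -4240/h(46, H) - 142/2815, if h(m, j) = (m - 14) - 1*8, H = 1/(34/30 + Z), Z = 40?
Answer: -1492376/8445 ≈ -176.72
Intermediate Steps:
H = 15/617 (H = 1/(34/30 + 40) = 1/(34*(1/30) + 40) = 1/(17/15 + 40) = 1/(617/15) = 15/617 ≈ 0.024311)
h(m, j) = -22 + m (h(m, j) = (-14 + m) - 8 = -22 + m)
-4240/h(46, H) - 142/2815 = -4240/(-22 + 46) - 142/2815 = -4240/24 - 142*1/2815 = -4240*1/24 - 142/2815 = -530/3 - 142/2815 = -1492376/8445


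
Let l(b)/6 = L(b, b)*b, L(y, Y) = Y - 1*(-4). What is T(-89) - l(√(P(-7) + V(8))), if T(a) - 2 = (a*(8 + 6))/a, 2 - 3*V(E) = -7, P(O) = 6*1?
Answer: -110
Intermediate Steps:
L(y, Y) = 4 + Y (L(y, Y) = Y + 4 = 4 + Y)
P(O) = 6
V(E) = 3 (V(E) = ⅔ - ⅓*(-7) = ⅔ + 7/3 = 3)
l(b) = 6*b*(4 + b) (l(b) = 6*((4 + b)*b) = 6*(b*(4 + b)) = 6*b*(4 + b))
T(a) = 16 (T(a) = 2 + (a*(8 + 6))/a = 2 + (a*14)/a = 2 + (14*a)/a = 2 + 14 = 16)
T(-89) - l(√(P(-7) + V(8))) = 16 - 6*√(6 + 3)*(4 + √(6 + 3)) = 16 - 6*√9*(4 + √9) = 16 - 6*3*(4 + 3) = 16 - 6*3*7 = 16 - 1*126 = 16 - 126 = -110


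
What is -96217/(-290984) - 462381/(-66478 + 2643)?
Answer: 140687485099/18574963640 ≈ 7.5740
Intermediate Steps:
-96217/(-290984) - 462381/(-66478 + 2643) = -96217*(-1/290984) - 462381/(-63835) = 96217/290984 - 462381*(-1/63835) = 96217/290984 + 462381/63835 = 140687485099/18574963640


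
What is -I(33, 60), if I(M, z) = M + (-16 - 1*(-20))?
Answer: -37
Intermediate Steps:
I(M, z) = 4 + M (I(M, z) = M + (-16 + 20) = M + 4 = 4 + M)
-I(33, 60) = -(4 + 33) = -1*37 = -37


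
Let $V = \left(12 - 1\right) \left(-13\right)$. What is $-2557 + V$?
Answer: $-2700$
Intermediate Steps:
$V = -143$ ($V = 11 \left(-13\right) = -143$)
$-2557 + V = -2557 - 143 = -2700$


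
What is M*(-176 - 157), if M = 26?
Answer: -8658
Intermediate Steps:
M*(-176 - 157) = 26*(-176 - 157) = 26*(-333) = -8658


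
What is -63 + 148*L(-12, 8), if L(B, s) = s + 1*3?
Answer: 1565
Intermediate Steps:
L(B, s) = 3 + s (L(B, s) = s + 3 = 3 + s)
-63 + 148*L(-12, 8) = -63 + 148*(3 + 8) = -63 + 148*11 = -63 + 1628 = 1565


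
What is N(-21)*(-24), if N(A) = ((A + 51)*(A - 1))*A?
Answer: -332640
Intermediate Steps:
N(A) = A*(-1 + A)*(51 + A) (N(A) = ((51 + A)*(-1 + A))*A = ((-1 + A)*(51 + A))*A = A*(-1 + A)*(51 + A))
N(-21)*(-24) = -21*(-51 + (-21)**2 + 50*(-21))*(-24) = -21*(-51 + 441 - 1050)*(-24) = -21*(-660)*(-24) = 13860*(-24) = -332640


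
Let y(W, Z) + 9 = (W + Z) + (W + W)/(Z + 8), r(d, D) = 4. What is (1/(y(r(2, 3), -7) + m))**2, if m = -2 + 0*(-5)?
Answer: 1/36 ≈ 0.027778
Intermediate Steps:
y(W, Z) = -9 + W + Z + 2*W/(8 + Z) (y(W, Z) = -9 + ((W + Z) + (W + W)/(Z + 8)) = -9 + ((W + Z) + (2*W)/(8 + Z)) = -9 + ((W + Z) + 2*W/(8 + Z)) = -9 + (W + Z + 2*W/(8 + Z)) = -9 + W + Z + 2*W/(8 + Z))
m = -2 (m = -2 + 0 = -2)
(1/(y(r(2, 3), -7) + m))**2 = (1/((-72 + (-7)**2 - 1*(-7) + 10*4 + 4*(-7))/(8 - 7) - 2))**2 = (1/((-72 + 49 + 7 + 40 - 28)/1 - 2))**2 = (1/(1*(-4) - 2))**2 = (1/(-4 - 2))**2 = (1/(-6))**2 = (-1/6)**2 = 1/36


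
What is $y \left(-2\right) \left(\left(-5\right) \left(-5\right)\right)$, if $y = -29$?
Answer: $1450$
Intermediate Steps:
$y \left(-2\right) \left(\left(-5\right) \left(-5\right)\right) = \left(-29\right) \left(-2\right) \left(\left(-5\right) \left(-5\right)\right) = 58 \cdot 25 = 1450$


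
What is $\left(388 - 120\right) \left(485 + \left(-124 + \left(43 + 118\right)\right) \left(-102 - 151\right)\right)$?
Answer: $-2378768$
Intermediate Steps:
$\left(388 - 120\right) \left(485 + \left(-124 + \left(43 + 118\right)\right) \left(-102 - 151\right)\right) = 268 \left(485 + \left(-124 + 161\right) \left(-253\right)\right) = 268 \left(485 + 37 \left(-253\right)\right) = 268 \left(485 - 9361\right) = 268 \left(-8876\right) = -2378768$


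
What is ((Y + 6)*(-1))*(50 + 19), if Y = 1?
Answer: -483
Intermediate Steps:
((Y + 6)*(-1))*(50 + 19) = ((1 + 6)*(-1))*(50 + 19) = (7*(-1))*69 = -7*69 = -483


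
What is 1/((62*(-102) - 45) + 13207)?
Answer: 1/6838 ≈ 0.00014624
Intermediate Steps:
1/((62*(-102) - 45) + 13207) = 1/((-6324 - 45) + 13207) = 1/(-6369 + 13207) = 1/6838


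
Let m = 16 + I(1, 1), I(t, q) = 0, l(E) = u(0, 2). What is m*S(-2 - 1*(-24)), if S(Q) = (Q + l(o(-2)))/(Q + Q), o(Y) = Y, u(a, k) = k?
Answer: 96/11 ≈ 8.7273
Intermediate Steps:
l(E) = 2
S(Q) = (2 + Q)/(2*Q) (S(Q) = (Q + 2)/(Q + Q) = (2 + Q)/((2*Q)) = (2 + Q)*(1/(2*Q)) = (2 + Q)/(2*Q))
m = 16 (m = 16 + 0 = 16)
m*S(-2 - 1*(-24)) = 16*((2 + (-2 - 1*(-24)))/(2*(-2 - 1*(-24)))) = 16*((2 + (-2 + 24))/(2*(-2 + 24))) = 16*((1/2)*(2 + 22)/22) = 16*((1/2)*(1/22)*24) = 16*(6/11) = 96/11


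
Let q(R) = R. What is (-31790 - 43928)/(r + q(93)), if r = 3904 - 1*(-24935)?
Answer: -37859/14466 ≈ -2.6171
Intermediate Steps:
r = 28839 (r = 3904 + 24935 = 28839)
(-31790 - 43928)/(r + q(93)) = (-31790 - 43928)/(28839 + 93) = -75718/28932 = -75718*1/28932 = -37859/14466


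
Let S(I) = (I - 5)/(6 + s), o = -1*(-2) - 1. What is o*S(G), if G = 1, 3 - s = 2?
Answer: -4/7 ≈ -0.57143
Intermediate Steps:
s = 1 (s = 3 - 1*2 = 3 - 2 = 1)
o = 1 (o = 2 - 1 = 1)
S(I) = -5/7 + I/7 (S(I) = (I - 5)/(6 + 1) = (-5 + I)/7 = (-5 + I)*(⅐) = -5/7 + I/7)
o*S(G) = 1*(-5/7 + (⅐)*1) = 1*(-5/7 + ⅐) = 1*(-4/7) = -4/7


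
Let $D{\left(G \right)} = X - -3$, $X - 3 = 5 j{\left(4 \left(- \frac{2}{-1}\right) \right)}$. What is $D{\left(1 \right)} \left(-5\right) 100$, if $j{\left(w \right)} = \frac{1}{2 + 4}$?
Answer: $- \frac{10250}{3} \approx -3416.7$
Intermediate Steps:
$j{\left(w \right)} = \frac{1}{6}$
$X = \frac{23}{6}$ ($X = 3 + 5 \cdot \frac{1}{6} = 3 + \frac{5}{6} = \frac{23}{6} \approx 3.8333$)
$D{\left(G \right)} = \frac{41}{6}$ ($D{\left(G \right)} = \frac{23}{6} - -3 = \frac{23}{6} + 3 = \frac{41}{6}$)
$D{\left(1 \right)} \left(-5\right) 100 = \frac{41}{6} \left(-5\right) 100 = \left(- \frac{205}{6}\right) 100 = - \frac{10250}{3}$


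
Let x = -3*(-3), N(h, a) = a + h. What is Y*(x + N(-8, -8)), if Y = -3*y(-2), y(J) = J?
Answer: -42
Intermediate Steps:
x = 9
Y = 6 (Y = -3*(-2) = 6)
Y*(x + N(-8, -8)) = 6*(9 + (-8 - 8)) = 6*(9 - 16) = 6*(-7) = -42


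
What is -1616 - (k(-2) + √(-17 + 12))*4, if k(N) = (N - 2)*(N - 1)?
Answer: -1664 - 4*I*√5 ≈ -1664.0 - 8.9443*I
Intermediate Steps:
k(N) = (-1 + N)*(-2 + N) (k(N) = (-2 + N)*(-1 + N) = (-1 + N)*(-2 + N))
-1616 - (k(-2) + √(-17 + 12))*4 = -1616 - ((2 + (-2)² - 3*(-2)) + √(-17 + 12))*4 = -1616 - ((2 + 4 + 6) + √(-5))*4 = -1616 - (12 + I*√5)*4 = -1616 - (48 + 4*I*√5) = -1616 + (-48 - 4*I*√5) = -1664 - 4*I*√5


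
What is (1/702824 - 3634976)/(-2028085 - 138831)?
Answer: 2554748372223/1522960570784 ≈ 1.6775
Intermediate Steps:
(1/702824 - 3634976)/(-2028085 - 138831) = (1/702824 - 3634976)/(-2166916) = -2554748372223/702824*(-1/2166916) = 2554748372223/1522960570784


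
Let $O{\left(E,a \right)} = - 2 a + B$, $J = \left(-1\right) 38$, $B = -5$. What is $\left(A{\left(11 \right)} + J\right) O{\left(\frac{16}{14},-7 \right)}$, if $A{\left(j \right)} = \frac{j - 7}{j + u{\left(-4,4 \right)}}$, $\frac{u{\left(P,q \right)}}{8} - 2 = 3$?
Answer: $- \frac{5802}{17} \approx -341.29$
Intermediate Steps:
$u{\left(P,q \right)} = 40$ ($u{\left(P,q \right)} = 16 + 8 \cdot 3 = 16 + 24 = 40$)
$A{\left(j \right)} = \frac{-7 + j}{40 + j}$ ($A{\left(j \right)} = \frac{j - 7}{j + 40} = \frac{-7 + j}{40 + j}$)
$J = -38$
$O{\left(E,a \right)} = -5 - 2 a$ ($O{\left(E,a \right)} = - 2 a - 5 = -5 - 2 a$)
$\left(A{\left(11 \right)} + J\right) O{\left(\frac{16}{14},-7 \right)} = \left(\frac{-7 + 11}{40 + 11} - 38\right) \left(-5 - -14\right) = \left(\frac{1}{51} \cdot 4 - 38\right) \left(-5 + 14\right) = \left(\frac{1}{51} \cdot 4 - 38\right) 9 = \left(\frac{4}{51} - 38\right) 9 = \left(- \frac{1934}{51}\right) 9 = - \frac{5802}{17}$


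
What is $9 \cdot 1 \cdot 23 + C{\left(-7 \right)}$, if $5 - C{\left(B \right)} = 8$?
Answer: $204$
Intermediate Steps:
$C{\left(B \right)} = -3$ ($C{\left(B \right)} = 5 - 8 = -3$)
$9 \cdot 1 \cdot 23 + C{\left(-7 \right)} = 9 \cdot 1 \cdot 23 - 3 = 9 \cdot 23 - 3 = 207 - 3 = 204$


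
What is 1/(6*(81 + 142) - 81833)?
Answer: -1/80495 ≈ -1.2423e-5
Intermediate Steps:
1/(6*(81 + 142) - 81833) = 1/(6*223 - 81833) = 1/(1338 - 81833) = 1/(-80495) = -1/80495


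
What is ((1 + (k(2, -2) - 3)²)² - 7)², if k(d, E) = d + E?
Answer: 8649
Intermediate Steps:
k(d, E) = E + d
((1 + (k(2, -2) - 3)²)² - 7)² = ((1 + ((-2 + 2) - 3)²)² - 7)² = ((1 + (0 - 3)²)² - 7)² = ((1 + (-3)²)² - 7)² = ((1 + 9)² - 7)² = (10² - 7)² = (100 - 7)² = 93² = 8649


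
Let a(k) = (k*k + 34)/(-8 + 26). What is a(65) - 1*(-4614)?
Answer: 87311/18 ≈ 4850.6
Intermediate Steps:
a(k) = 17/9 + k²/18 (a(k) = (k² + 34)/18 = (34 + k²)*(1/18) = 17/9 + k²/18)
a(65) - 1*(-4614) = (17/9 + (1/18)*65²) - 1*(-4614) = (17/9 + (1/18)*4225) + 4614 = (17/9 + 4225/18) + 4614 = 4259/18 + 4614 = 87311/18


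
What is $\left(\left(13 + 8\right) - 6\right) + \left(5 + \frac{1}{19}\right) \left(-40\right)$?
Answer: $- \frac{3555}{19} \approx -187.11$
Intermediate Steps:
$\left(\left(13 + 8\right) - 6\right) + \left(5 + \frac{1}{19}\right) \left(-40\right) = \left(21 - 6\right) + \left(5 + \frac{1}{19}\right) \left(-40\right) = 15 + \frac{96}{19} \left(-40\right) = 15 - \frac{3840}{19} = - \frac{3555}{19}$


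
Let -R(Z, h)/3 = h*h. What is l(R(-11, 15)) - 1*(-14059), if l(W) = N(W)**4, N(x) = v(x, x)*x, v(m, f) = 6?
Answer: 269042006264059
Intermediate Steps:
R(Z, h) = -3*h**2 (R(Z, h) = -3*h*h = -3*h**2)
N(x) = 6*x
l(W) = 1296*W**4 (l(W) = (6*W)**4 = 1296*W**4)
l(R(-11, 15)) - 1*(-14059) = 1296*(-3*15**2)**4 - 1*(-14059) = 1296*(-3*225)**4 + 14059 = 1296*(-675)**4 + 14059 = 1296*207594140625 + 14059 = 269042006250000 + 14059 = 269042006264059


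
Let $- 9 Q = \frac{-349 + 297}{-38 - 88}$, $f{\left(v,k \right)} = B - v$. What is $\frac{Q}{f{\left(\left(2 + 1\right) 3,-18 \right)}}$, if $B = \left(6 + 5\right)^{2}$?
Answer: $- \frac{13}{31752} \approx -0.00040942$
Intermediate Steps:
$B = 121$ ($B = 11^{2} = 121$)
$f{\left(v,k \right)} = 121 - v$
$Q = - \frac{26}{567}$ ($Q = - \frac{\left(-349 + 297\right) \frac{1}{-38 - 88}}{9} = - \frac{\left(-52\right) \frac{1}{-126}}{9} = - \frac{\left(-52\right) \left(- \frac{1}{126}\right)}{9} = \left(- \frac{1}{9}\right) \frac{26}{63} = - \frac{26}{567} \approx -0.045855$)
$\frac{Q}{f{\left(\left(2 + 1\right) 3,-18 \right)}} = \frac{1}{121 - \left(2 + 1\right) 3} \left(- \frac{26}{567}\right) = \frac{1}{121 - 3 \cdot 3} \left(- \frac{26}{567}\right) = \frac{1}{121 - 9} \left(- \frac{26}{567}\right) = \frac{1}{112} \left(- \frac{26}{567}\right) = - \frac{13}{31752}$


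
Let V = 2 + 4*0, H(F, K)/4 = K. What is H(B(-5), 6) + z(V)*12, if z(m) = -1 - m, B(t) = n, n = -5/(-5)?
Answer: -12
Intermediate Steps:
n = 1 (n = -5*(-⅕) = 1)
B(t) = 1
H(F, K) = 4*K
V = 2 (V = 2 + 0 = 2)
H(B(-5), 6) + z(V)*12 = 4*6 + (-1 - 1*2)*12 = 24 + (-1 - 2)*12 = 24 - 3*12 = 24 - 36 = -12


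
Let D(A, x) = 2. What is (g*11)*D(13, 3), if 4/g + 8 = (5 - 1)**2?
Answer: 11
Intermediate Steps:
g = 1/2 (g = 4/(-8 + (5 - 1)**2) = 4/(-8 + 4**2) = 4/(-8 + 16) = 4/8 = 4*(1/8) = 1/2 ≈ 0.50000)
(g*11)*D(13, 3) = ((1/2)*11)*2 = (11/2)*2 = 11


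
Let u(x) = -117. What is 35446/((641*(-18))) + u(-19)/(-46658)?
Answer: -826244761/269170002 ≈ -3.0696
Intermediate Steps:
35446/((641*(-18))) + u(-19)/(-46658) = 35446/((641*(-18))) - 117/(-46658) = 35446/(-11538) - 117*(-1/46658) = 35446*(-1/11538) + 117/46658 = -17723/5769 + 117/46658 = -826244761/269170002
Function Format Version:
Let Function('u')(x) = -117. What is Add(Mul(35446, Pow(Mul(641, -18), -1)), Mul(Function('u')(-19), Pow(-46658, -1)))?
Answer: Rational(-826244761, 269170002) ≈ -3.0696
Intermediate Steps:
Add(Mul(35446, Pow(Mul(641, -18), -1)), Mul(Function('u')(-19), Pow(-46658, -1))) = Add(Mul(35446, Pow(Mul(641, -18), -1)), Mul(-117, Pow(-46658, -1))) = Add(Mul(35446, Pow(-11538, -1)), Mul(-117, Rational(-1, 46658))) = Add(Mul(35446, Rational(-1, 11538)), Rational(117, 46658)) = Add(Rational(-17723, 5769), Rational(117, 46658)) = Rational(-826244761, 269170002)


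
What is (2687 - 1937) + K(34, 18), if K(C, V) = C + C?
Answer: 818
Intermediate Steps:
K(C, V) = 2*C
(2687 - 1937) + K(34, 18) = (2687 - 1937) + 2*34 = 750 + 68 = 818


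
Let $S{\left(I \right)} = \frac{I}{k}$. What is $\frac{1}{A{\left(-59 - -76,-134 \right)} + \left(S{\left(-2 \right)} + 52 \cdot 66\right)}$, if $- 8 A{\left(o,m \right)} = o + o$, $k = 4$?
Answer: $\frac{4}{13709} \approx 0.00029178$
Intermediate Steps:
$S{\left(I \right)} = \frac{I}{4}$
$A{\left(o,m \right)} = - \frac{o}{4}$ ($A{\left(o,m \right)} = - \frac{o + o}{8} = - \frac{2 o}{8} = - \frac{o}{4}$)
$\frac{1}{A{\left(-59 - -76,-134 \right)} + \left(S{\left(-2 \right)} + 52 \cdot 66\right)} = \frac{1}{- \frac{-59 - -76}{4} + \left(\frac{1}{4} \left(-2\right) + 52 \cdot 66\right)} = \frac{1}{- \frac{-59 + 76}{4} + \left(- \frac{1}{2} + 3432\right)} = \frac{1}{\left(- \frac{1}{4}\right) 17 + \frac{6863}{2}} = \frac{1}{- \frac{17}{4} + \frac{6863}{2}} = \frac{1}{\frac{13709}{4}} = \frac{4}{13709}$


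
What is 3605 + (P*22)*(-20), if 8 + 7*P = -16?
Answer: 35795/7 ≈ 5113.6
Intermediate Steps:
P = -24/7 (P = -8/7 + (1/7)*(-16) = -8/7 - 16/7 = -24/7 ≈ -3.4286)
3605 + (P*22)*(-20) = 3605 - 24/7*22*(-20) = 3605 - 528/7*(-20) = 3605 + 10560/7 = 35795/7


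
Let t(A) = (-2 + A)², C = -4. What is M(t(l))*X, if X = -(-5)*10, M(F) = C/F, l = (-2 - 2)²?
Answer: -50/49 ≈ -1.0204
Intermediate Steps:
l = 16 (l = (-4)² = 16)
M(F) = -4/F
X = 50 (X = -5*(-10) = 50)
M(t(l))*X = -4/(-2 + 16)²*50 = -4/(14²)*50 = -4/196*50 = -4*1/196*50 = -1/49*50 = -50/49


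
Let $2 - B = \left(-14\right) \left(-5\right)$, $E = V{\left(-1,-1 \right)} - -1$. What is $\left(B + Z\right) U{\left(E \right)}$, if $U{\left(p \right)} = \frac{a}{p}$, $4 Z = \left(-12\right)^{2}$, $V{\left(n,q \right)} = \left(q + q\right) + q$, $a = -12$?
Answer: $-192$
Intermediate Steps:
$V{\left(n,q \right)} = 3 q$ ($V{\left(n,q \right)} = 2 q + q = 3 q$)
$E = -2$ ($E = 3 \left(-1\right) - -1 = -3 + 1 = -2$)
$B = -68$ ($B = 2 - \left(-14\right) \left(-5\right) = 2 - 70 = -68$)
$Z = 36$ ($Z = \frac{\left(-12\right)^{2}}{4} = \frac{1}{4} \cdot 144 = 36$)
$U{\left(p \right)} = - \frac{12}{p}$
$\left(B + Z\right) U{\left(E \right)} = \left(-68 + 36\right) \left(- \frac{12}{-2}\right) = - 32 \left(\left(-12\right) \left(- \frac{1}{2}\right)\right) = \left(-32\right) 6 = -192$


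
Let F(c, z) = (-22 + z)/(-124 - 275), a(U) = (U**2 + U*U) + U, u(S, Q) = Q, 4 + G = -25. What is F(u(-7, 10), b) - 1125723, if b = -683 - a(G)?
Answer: -149720373/133 ≈ -1.1257e+6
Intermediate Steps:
G = -29 (G = -4 - 25 = -29)
a(U) = U + 2*U**2 (a(U) = (U**2 + U**2) + U = 2*U**2 + U = U + 2*U**2)
b = -2336 (b = -683 - (-29)*(1 + 2*(-29)) = -683 - (-29)*(1 - 58) = -683 - (-29)*(-57) = -683 - 1*1653 = -683 - 1653 = -2336)
F(c, z) = 22/399 - z/399 (F(c, z) = (-22 + z)/(-399) = (-22 + z)*(-1/399) = 22/399 - z/399)
F(u(-7, 10), b) - 1125723 = (22/399 - 1/399*(-2336)) - 1125723 = (22/399 + 2336/399) - 1125723 = 786/133 - 1125723 = -149720373/133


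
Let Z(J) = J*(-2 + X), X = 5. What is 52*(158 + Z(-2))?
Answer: 7904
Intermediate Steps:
Z(J) = 3*J (Z(J) = J*(-2 + 5) = J*3 = 3*J)
52*(158 + Z(-2)) = 52*(158 + 3*(-2)) = 52*(158 - 6) = 52*152 = 7904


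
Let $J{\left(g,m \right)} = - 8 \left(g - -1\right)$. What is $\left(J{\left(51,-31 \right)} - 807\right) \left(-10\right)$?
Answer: $12230$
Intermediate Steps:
$J{\left(g,m \right)} = -8 - 8 g$ ($J{\left(g,m \right)} = - 8 \left(g + 1\right) = - 8 \left(1 + g\right) = -8 - 8 g$)
$\left(J{\left(51,-31 \right)} - 807\right) \left(-10\right) = \left(\left(-8 - 408\right) - 807\right) \left(-10\right) = \left(-416 - 807\right) \left(-10\right) = \left(-1223\right) \left(-10\right) = 12230$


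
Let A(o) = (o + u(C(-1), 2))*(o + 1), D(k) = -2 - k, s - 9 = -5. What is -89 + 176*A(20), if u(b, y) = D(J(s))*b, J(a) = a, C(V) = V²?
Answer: 51655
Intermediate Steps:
s = 4 (s = 9 - 5 = 4)
u(b, y) = -6*b (u(b, y) = (-2 - 1*4)*b = (-2 - 4)*b = -6*b)
A(o) = (1 + o)*(-6 + o) (A(o) = (o - 6*(-1)²)*(o + 1) = (o - 6*1)*(1 + o) = (o - 6)*(1 + o) = (-6 + o)*(1 + o) = (1 + o)*(-6 + o))
-89 + 176*A(20) = -89 + 176*(-6 + 20² - 5*20) = -89 + 176*(-6 + 400 - 100) = -89 + 176*294 = -89 + 51744 = 51655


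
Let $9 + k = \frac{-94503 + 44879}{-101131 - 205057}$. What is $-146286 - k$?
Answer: $- \frac{11197077925}{76547} \approx -1.4628 \cdot 10^{5}$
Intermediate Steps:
$k = - \frac{676517}{76547}$ ($k = -9 + \frac{-94503 + 44879}{-101131 - 205057} = -9 - \frac{49624}{-306188} = -9 - - \frac{12406}{76547} = -9 + \frac{12406}{76547} = - \frac{676517}{76547} \approx -8.8379$)
$-146286 - k = -146286 - - \frac{676517}{76547} = -146286 + \frac{676517}{76547} = - \frac{11197077925}{76547}$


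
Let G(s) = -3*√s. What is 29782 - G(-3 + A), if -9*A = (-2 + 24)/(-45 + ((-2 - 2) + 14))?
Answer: 29782 + I*√32305/35 ≈ 29782.0 + 5.1353*I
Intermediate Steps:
A = 22/315 (A = -(-2 + 24)/(9*(-45 + ((-2 - 2) + 14))) = -22/(9*(-45 + (-4 + 14))) = -22/(9*(-45 + 10)) = -22/(9*(-35)) = -22*(-1)/(9*35) = -⅑*(-22/35) = 22/315 ≈ 0.069841)
29782 - G(-3 + A) = 29782 - (-3)*√(-3 + 22/315) = 29782 - (-3)*√(-923/315) = 29782 - (-3)*I*√32305/105 = 29782 - (-1)*I*√32305/35 = 29782 + I*√32305/35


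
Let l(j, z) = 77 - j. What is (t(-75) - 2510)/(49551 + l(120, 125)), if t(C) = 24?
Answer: -1243/24754 ≈ -0.050214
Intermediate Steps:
(t(-75) - 2510)/(49551 + l(120, 125)) = (24 - 2510)/(49551 + (77 - 1*120)) = -2486/(49551 + (77 - 120)) = -2486/(49551 - 43) = -2486/49508 = -2486*1/49508 = -1243/24754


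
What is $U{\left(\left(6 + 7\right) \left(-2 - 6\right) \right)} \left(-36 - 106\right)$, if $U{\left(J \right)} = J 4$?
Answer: $59072$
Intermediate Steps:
$U{\left(J \right)} = 4 J$
$U{\left(\left(6 + 7\right) \left(-2 - 6\right) \right)} \left(-36 - 106\right) = 4 \left(6 + 7\right) \left(-2 - 6\right) \left(-36 - 106\right) = 4 \cdot 13 \left(-8\right) \left(-142\right) = 4 \left(-104\right) \left(-142\right) = \left(-416\right) \left(-142\right) = 59072$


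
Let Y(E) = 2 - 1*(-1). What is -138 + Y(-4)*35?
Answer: -33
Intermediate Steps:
Y(E) = 3 (Y(E) = 2 + 1 = 3)
-138 + Y(-4)*35 = -138 + 3*35 = -138 + 105 = -33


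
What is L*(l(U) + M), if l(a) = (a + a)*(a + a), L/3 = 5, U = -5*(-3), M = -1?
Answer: 13485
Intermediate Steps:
U = 15
L = 15 (L = 3*5 = 15)
l(a) = 4*a² (l(a) = (2*a)*(2*a) = 4*a²)
L*(l(U) + M) = 15*(4*15² - 1) = 15*(4*225 - 1) = 15*(900 - 1) = 15*899 = 13485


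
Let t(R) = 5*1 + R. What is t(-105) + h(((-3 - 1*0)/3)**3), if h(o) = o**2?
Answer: -99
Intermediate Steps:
t(R) = 5 + R
t(-105) + h(((-3 - 1*0)/3)**3) = (5 - 105) + (((-3 - 1*0)/3)**3)**2 = -100 + (((-3 + 0)*(1/3))**3)**2 = -100 + ((-3*1/3)**3)**2 = -100 + ((-1)**3)**2 = -100 + (-1)**2 = -100 + 1 = -99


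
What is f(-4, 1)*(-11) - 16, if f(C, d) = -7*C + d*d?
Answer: -335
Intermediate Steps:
f(C, d) = d² - 7*C (f(C, d) = -7*C + d² = d² - 7*C)
f(-4, 1)*(-11) - 16 = (1² - 7*(-4))*(-11) - 16 = (1 + 28)*(-11) - 16 = 29*(-11) - 16 = -319 - 16 = -335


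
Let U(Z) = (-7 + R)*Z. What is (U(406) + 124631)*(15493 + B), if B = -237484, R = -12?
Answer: -25954521747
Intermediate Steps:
U(Z) = -19*Z (U(Z) = (-7 - 12)*Z = -19*Z)
(U(406) + 124631)*(15493 + B) = (-19*406 + 124631)*(15493 - 237484) = (-7714 + 124631)*(-221991) = 116917*(-221991) = -25954521747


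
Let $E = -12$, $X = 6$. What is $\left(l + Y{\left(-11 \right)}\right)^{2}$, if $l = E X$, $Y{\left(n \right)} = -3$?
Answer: $5625$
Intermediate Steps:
$l = -72$ ($l = \left(-12\right) 6 = -72$)
$\left(l + Y{\left(-11 \right)}\right)^{2} = \left(-72 - 3\right)^{2} = \left(-75\right)^{2} = 5625$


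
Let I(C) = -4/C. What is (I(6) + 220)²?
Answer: 432964/9 ≈ 48107.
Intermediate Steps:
(I(6) + 220)² = (-4/6 + 220)² = (-4*⅙ + 220)² = (-⅔ + 220)² = (658/3)² = 432964/9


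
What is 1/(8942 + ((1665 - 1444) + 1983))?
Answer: 1/11146 ≈ 8.9718e-5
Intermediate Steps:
1/(8942 + ((1665 - 1444) + 1983)) = 1/(8942 + (221 + 1983)) = 1/(8942 + 2204) = 1/11146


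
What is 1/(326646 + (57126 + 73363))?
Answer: 1/457135 ≈ 2.1875e-6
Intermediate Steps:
1/(326646 + (57126 + 73363)) = 1/(326646 + 130489) = 1/457135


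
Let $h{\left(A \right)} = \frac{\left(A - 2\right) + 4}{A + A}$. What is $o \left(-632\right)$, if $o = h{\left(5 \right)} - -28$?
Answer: $- \frac{90692}{5} \approx -18138.0$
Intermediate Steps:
$h{\left(A \right)} = \frac{2 + A}{2 A}$ ($h{\left(A \right)} = \frac{\left(-2 + A\right) + 4}{2 A} = \left(2 + A\right) \frac{1}{2 A} = \frac{2 + A}{2 A}$)
$o = \frac{287}{10}$ ($o = \frac{2 + 5}{2 \cdot 5} - -28 = \frac{1}{2} \cdot \frac{1}{5} \cdot 7 + 28 = \frac{7}{10} + 28 = \frac{287}{10} \approx 28.7$)
$o \left(-632\right) = \frac{287}{10} \left(-632\right) = - \frac{90692}{5}$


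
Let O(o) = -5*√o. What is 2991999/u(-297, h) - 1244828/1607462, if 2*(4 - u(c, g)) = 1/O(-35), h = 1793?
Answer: 11222212673319862/15003246577 + 9973330*I*√35/18667 ≈ 7.4799e+5 + 3160.8*I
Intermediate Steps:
u(c, g) = 4 - I*√35/350 (u(c, g) = 4 - I*√35/175/2 = 4 - I*√35/350)
2991999/u(-297, h) - 1244828/1607462 = 2991999/(4 - I*√35/350) - 1244828/1607462 = 2991999/(4 - I*√35/350) - 1244828*1/1607462 = 2991999/(4 - I*√35/350) - 622414/803731 = -622414/803731 + 2991999/(4 - I*√35/350)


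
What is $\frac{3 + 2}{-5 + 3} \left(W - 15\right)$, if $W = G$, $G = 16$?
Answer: $- \frac{5}{2} \approx -2.5$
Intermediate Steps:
$W = 16$
$\frac{3 + 2}{-5 + 3} \left(W - 15\right) = \frac{3 + 2}{-5 + 3} \left(16 - 15\right) = \frac{5}{-2} \cdot 1 = 5 \left(- \frac{1}{2}\right) 1 = \left(- \frac{5}{2}\right) 1 = - \frac{5}{2}$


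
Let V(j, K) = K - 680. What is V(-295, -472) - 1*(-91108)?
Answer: 89956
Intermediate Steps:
V(j, K) = -680 + K
V(-295, -472) - 1*(-91108) = (-680 - 472) - 1*(-91108) = -1152 + 91108 = 89956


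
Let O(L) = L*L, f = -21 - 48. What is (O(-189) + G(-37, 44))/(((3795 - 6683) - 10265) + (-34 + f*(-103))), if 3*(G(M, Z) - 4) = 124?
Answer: -107299/18240 ≈ -5.8826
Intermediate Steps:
G(M, Z) = 136/3 (G(M, Z) = 4 + (1/3)*124 = 4 + 124/3 = 136/3)
f = -69
O(L) = L**2
(O(-189) + G(-37, 44))/(((3795 - 6683) - 10265) + (-34 + f*(-103))) = ((-189)**2 + 136/3)/(((3795 - 6683) - 10265) + (-34 - 69*(-103))) = (35721 + 136/3)/((-2888 - 10265) + (-34 + 7107)) = 107299/(3*(-13153 + 7073)) = (107299/3)/(-6080) = (107299/3)*(-1/6080) = -107299/18240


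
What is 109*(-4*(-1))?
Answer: 436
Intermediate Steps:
109*(-4*(-1)) = 109*4 = 436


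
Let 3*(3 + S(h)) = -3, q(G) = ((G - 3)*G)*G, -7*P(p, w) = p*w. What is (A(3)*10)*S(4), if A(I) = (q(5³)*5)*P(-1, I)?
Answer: -1143750000/7 ≈ -1.6339e+8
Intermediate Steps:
P(p, w) = -p*w/7
q(G) = G²*(-3 + G) (q(G) = ((-3 + G)*G)*G = (G*(-3 + G))*G = G²*(-3 + G))
S(h) = -4 (S(h) = -3 + (⅓)*(-3) = -3 - 1 = -4)
A(I) = 9531250*I/7 (A(I) = (((5³)²*(-3 + 5³))*5)*(-⅐*(-1)*I) = ((125²*(-3 + 125))*5)*(I/7) = ((15625*122)*5)*(I/7) = (1906250*5)*(I/7) = 9531250*(I/7) = 9531250*I/7)
(A(3)*10)*S(4) = (((9531250/7)*3)*10)*(-4) = ((28593750/7)*10)*(-4) = (285937500/7)*(-4) = -1143750000/7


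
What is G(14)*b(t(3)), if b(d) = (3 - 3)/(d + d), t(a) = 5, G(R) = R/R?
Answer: 0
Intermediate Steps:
G(R) = 1
b(d) = 0 (b(d) = 0/((2*d)) = 0*(1/(2*d)) = 0)
G(14)*b(t(3)) = 1*0 = 0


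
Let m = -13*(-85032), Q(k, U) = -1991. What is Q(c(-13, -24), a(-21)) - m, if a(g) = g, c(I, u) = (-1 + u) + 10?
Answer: -1107407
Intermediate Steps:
c(I, u) = 9 + u
m = 1105416
Q(c(-13, -24), a(-21)) - m = -1991 - 1*1105416 = -1991 - 1105416 = -1107407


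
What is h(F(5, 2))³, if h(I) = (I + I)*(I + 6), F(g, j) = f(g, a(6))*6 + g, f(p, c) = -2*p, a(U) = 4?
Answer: 156590819000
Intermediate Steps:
F(g, j) = -11*g (F(g, j) = -2*g*6 + g = -12*g + g = -11*g)
h(I) = 2*I*(6 + I) (h(I) = (2*I)*(6 + I) = 2*I*(6 + I))
h(F(5, 2))³ = (2*(-11*5)*(6 - 11*5))³ = (2*(-55)*(6 - 55))³ = (2*(-55)*(-49))³ = 5390³ = 156590819000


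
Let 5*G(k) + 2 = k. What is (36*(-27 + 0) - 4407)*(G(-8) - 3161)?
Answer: 17013777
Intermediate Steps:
G(k) = -⅖ + k/5
(36*(-27 + 0) - 4407)*(G(-8) - 3161) = (36*(-27 + 0) - 4407)*((-⅖ + (⅕)*(-8)) - 3161) = (36*(-27) - 4407)*((-⅖ - 8/5) - 3161) = (-972 - 4407)*(-2 - 3161) = -5379*(-3163) = 17013777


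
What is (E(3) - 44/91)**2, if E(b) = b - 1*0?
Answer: 52441/8281 ≈ 6.3327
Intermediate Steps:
E(b) = b (E(b) = b + 0 = b)
(E(3) - 44/91)**2 = (3 - 44/91)**2 = (229/91)**2 = 52441/8281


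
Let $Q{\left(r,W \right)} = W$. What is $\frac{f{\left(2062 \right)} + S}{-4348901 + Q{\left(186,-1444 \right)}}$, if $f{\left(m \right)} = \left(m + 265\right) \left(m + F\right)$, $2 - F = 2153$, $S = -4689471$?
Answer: $\frac{4896574}{4350345} \approx 1.1256$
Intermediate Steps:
$F = -2151$ ($F = 2 - 2153 = -2151$)
$f{\left(m \right)} = \left(-2151 + m\right) \left(265 + m\right)$ ($f{\left(m \right)} = \left(m + 265\right) \left(m - 2151\right) = \left(265 + m\right) \left(-2151 + m\right) = \left(-2151 + m\right) \left(265 + m\right)$)
$\frac{f{\left(2062 \right)} + S}{-4348901 + Q{\left(186,-1444 \right)}} = \frac{\left(-570015 + 2062^{2} - 3888932\right) - 4689471}{-4348901 - 1444} = \frac{\left(-570015 + 4251844 - 3888932\right) - 4689471}{-4350345} = \left(-207103 - 4689471\right) \left(- \frac{1}{4350345}\right) = \left(-4896574\right) \left(- \frac{1}{4350345}\right) = \frac{4896574}{4350345}$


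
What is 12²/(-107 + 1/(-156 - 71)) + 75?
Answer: 894531/12145 ≈ 73.654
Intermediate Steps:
12²/(-107 + 1/(-156 - 71)) + 75 = 144/(-107 + 1/(-227)) + 75 = 144/(-107 - 1/227) + 75 = 144/(-24290/227) + 75 = 144*(-227/24290) + 75 = -16344/12145 + 75 = 894531/12145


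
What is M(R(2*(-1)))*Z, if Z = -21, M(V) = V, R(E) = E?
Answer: 42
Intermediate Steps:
M(R(2*(-1)))*Z = (2*(-1))*(-21) = -2*(-21) = 42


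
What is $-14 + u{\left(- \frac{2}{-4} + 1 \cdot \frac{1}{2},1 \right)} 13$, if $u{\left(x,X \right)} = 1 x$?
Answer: $-1$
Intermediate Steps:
$u{\left(x,X \right)} = x$
$-14 + u{\left(- \frac{2}{-4} + 1 \cdot \frac{1}{2},1 \right)} 13 = -14 + \left(- \frac{2}{-4} + 1 \cdot \frac{1}{2}\right) 13 = -14 + \left(\left(-2\right) \left(- \frac{1}{4}\right) + 1 \cdot \frac{1}{2}\right) 13 = -14 + \left(\frac{1}{2} + \frac{1}{2}\right) 13 = -14 + 1 \cdot 13 = -14 + 13 = -1$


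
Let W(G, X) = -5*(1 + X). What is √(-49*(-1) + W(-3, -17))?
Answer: √129 ≈ 11.358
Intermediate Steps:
W(G, X) = -5 - 5*X
√(-49*(-1) + W(-3, -17)) = √(-49*(-1) + (-5 - 5*(-17))) = √(49 + (-5 + 85)) = √(49 + 80) = √129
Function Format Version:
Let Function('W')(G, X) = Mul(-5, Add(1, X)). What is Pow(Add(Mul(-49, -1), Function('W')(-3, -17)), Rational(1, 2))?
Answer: Pow(129, Rational(1, 2)) ≈ 11.358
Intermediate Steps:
Function('W')(G, X) = Add(-5, Mul(-5, X))
Pow(Add(Mul(-49, -1), Function('W')(-3, -17)), Rational(1, 2)) = Pow(Add(Mul(-49, -1), Add(-5, Mul(-5, -17))), Rational(1, 2)) = Pow(Add(49, Add(-5, 85)), Rational(1, 2)) = Pow(Add(49, 80), Rational(1, 2)) = Pow(129, Rational(1, 2))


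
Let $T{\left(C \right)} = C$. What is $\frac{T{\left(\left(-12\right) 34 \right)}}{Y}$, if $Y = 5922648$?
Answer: $- \frac{17}{246777} \approx -6.8888 \cdot 10^{-5}$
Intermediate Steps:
$\frac{T{\left(\left(-12\right) 34 \right)}}{Y} = \frac{\left(-12\right) 34}{5922648} = \left(-408\right) \frac{1}{5922648} = - \frac{17}{246777}$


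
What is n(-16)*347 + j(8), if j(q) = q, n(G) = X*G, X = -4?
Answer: 22216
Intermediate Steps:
n(G) = -4*G
n(-16)*347 + j(8) = -4*(-16)*347 + 8 = 64*347 + 8 = 22208 + 8 = 22216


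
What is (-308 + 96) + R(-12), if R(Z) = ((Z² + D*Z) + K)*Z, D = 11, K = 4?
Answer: -404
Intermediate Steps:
R(Z) = Z*(4 + Z² + 11*Z) (R(Z) = ((Z² + 11*Z) + 4)*Z = (4 + Z² + 11*Z)*Z = Z*(4 + Z² + 11*Z))
(-308 + 96) + R(-12) = (-308 + 96) - 12*(4 + (-12)² + 11*(-12)) = -212 - 12*(4 + 144 - 132) = -212 - 12*16 = -212 - 192 = -404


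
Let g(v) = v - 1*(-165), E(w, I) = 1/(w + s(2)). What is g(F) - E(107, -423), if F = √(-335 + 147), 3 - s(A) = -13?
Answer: 20294/123 + 2*I*√47 ≈ 164.99 + 13.711*I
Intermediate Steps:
s(A) = 16 (s(A) = 3 - 1*(-13) = 3 + 13 = 16)
E(w, I) = 1/(16 + w) (E(w, I) = 1/(w + 16) = 1/(16 + w))
F = 2*I*√47 (F = √(-188) = 2*I*√47 ≈ 13.711*I)
g(v) = 165 + v (g(v) = v + 165 = 165 + v)
g(F) - E(107, -423) = (165 + 2*I*√47) - 1/(16 + 107) = (165 + 2*I*√47) - 1/123 = 20294/123 + 2*I*√47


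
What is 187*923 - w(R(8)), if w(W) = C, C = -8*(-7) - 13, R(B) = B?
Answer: 172558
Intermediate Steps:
C = 43 (C = 56 - 13 = 43)
w(W) = 43
187*923 - w(R(8)) = 187*923 - 1*43 = 172601 - 43 = 172558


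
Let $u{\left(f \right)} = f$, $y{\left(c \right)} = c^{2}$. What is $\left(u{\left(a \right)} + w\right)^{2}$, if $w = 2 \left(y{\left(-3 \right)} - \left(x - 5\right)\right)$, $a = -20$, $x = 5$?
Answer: $4$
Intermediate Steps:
$w = 18$ ($w = 2 \left(\left(-3\right)^{2} - \left(5 - 5\right)\right) = 2 \left(9 - 0\right) = 2 \left(9 + 0\right) = 2 \cdot 9 = 18$)
$\left(u{\left(a \right)} + w\right)^{2} = \left(-20 + 18\right)^{2} = \left(-2\right)^{2} = 4$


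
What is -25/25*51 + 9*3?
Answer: -24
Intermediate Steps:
-25/25*51 + 9*3 = -25*1/25*51 + 27 = -1*51 + 27 = -51 + 27 = -24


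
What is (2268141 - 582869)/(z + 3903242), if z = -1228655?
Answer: 1685272/2674587 ≈ 0.63011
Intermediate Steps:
(2268141 - 582869)/(z + 3903242) = (2268141 - 582869)/(-1228655 + 3903242) = 1685272/2674587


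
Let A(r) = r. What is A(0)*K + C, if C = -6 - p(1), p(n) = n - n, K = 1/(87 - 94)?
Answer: -6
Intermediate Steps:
K = -1/7 (K = 1/(-7) = -1/7 ≈ -0.14286)
p(n) = 0
C = -6 (C = -6 - 1*0 = -6 + 0 = -6)
A(0)*K + C = 0*(-1/7) - 6 = 0 - 6 = -6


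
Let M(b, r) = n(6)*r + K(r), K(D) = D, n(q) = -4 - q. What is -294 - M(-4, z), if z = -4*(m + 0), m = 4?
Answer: -438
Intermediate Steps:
z = -16 (z = -4*(4 + 0) = -4*4 = -16)
M(b, r) = -9*r (M(b, r) = (-4 - 1*6)*r + r = (-4 - 6)*r + r = -10*r + r = -9*r)
-294 - M(-4, z) = -294 - (-9)*(-16) = -294 - 1*144 = -294 - 144 = -438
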